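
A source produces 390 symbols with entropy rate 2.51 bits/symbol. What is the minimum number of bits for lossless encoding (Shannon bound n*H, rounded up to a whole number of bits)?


Minimum bits >= n * H = 390 * 2.51 = 978.9, rounded up to a whole number of bits = 979

979 bits


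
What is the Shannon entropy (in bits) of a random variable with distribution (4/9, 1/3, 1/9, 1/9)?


H = -sum(p_i * log2(p_i)). Terms: -(4/9)*log2(4/9) = 0.519967; -(1/3)*log2(1/3) = 0.528321; -(1/9)*log2(1/9) = 0.352214; -(1/9)*log2(1/9) = 0.352214. H = 0.519967 + 0.528321 + 0.352214 + 0.352214 = 1.7527

1.7527 bits


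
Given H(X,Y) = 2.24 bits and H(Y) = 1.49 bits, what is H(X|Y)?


H(X|Y) = H(X,Y) - H(Y) = 2.24 - 1.49 = 0.75

0.75 bits


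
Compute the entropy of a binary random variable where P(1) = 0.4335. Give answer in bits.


H = -p*log2(p) - (1-p)*log2(1-p). -0.4335*log2(0.4335) = 0.522756; -0.5665*log2(0.5665) = 0.464446. H = 0.522756 + 0.464446 = 0.9872

0.9872 bits


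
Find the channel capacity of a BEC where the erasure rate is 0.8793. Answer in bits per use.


C = 1 - epsilon = 1 - 0.8793 = 0.1207

0.1207 bits


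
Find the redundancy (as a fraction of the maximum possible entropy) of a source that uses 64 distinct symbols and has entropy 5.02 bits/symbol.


H_max = log2(K) = log2(64) = 6.0 bits/symbol. Redundancy = 1 - H/H_max = 1 - 5.02/6.0 = 1 - 0.8367 = 0.1633

0.1633


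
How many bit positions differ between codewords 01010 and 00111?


Count differing positions: . ^ ^ . ^ = 3 differences

3


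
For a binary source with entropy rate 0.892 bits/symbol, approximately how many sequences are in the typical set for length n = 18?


log2|A_typical| = nH = 18 * 0.892 = 16.056, so |A_typical| ~ 2^16.056 = 6.813e+04

6.813e+04


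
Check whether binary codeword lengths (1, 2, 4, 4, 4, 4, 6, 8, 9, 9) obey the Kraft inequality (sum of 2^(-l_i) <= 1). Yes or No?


Kraft sum = sum(2^(-l_i)) = 1.0234, need <= 1. Result: violated (a binary prefix-free code with these lengths cannot exist)

No


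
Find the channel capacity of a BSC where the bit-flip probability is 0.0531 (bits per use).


H(p) = -p*log2(p) - (1-p)*log2(1-p) = -0.0531*log2(0.0531) - 0.9469*log2(0.9469) = 0.224886 + 0.074536 = 0.2994. C = 1 - H(p) = 1 - 0.2994 = 0.7006

0.7006 bits


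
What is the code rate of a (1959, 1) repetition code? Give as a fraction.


Rate = k/n = 1/1959

1/1959


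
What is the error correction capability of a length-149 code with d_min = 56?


Correction capability = floor((d-1)/2) = floor((56-1)/2) = 27

27 errors


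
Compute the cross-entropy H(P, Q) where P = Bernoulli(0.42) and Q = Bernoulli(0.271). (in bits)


H(P,Q) = -p*log2(q) - (1-p)*log2(1-q). -0.42*log2(0.271) = 0.791127; -0.58*log2(0.729) = 0.264485. H(P,Q) = 0.791127 + 0.264485 = 1.0556

1.0556 bits


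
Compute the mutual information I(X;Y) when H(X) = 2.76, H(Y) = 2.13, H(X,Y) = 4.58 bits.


I(X;Y) = H(X) + H(Y) - H(X,Y) = 2.76 + 2.13 - 4.58 = 0.31

0.31 bits


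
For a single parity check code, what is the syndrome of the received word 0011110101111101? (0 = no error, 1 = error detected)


Syndrome = XOR of all bits = 0 XOR 0 XOR 1 XOR 1 XOR 1 XOR 1 XOR 0 XOR 1 XOR 0 XOR 1 XOR 1 XOR 1 XOR 1 XOR 1 XOR 0 XOR 1 = 1

1


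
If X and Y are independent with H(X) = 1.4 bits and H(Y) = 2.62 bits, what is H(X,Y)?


For independent variables, H(X,Y) = H(X) + H(Y) = 1.4 + 2.62 = 4.02

4.02 bits


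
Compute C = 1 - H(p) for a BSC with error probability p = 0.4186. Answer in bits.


H(p) = -p*log2(p) - (1-p)*log2(1-p) = -0.4186*log2(0.4186) - 0.5814*log2(0.5814) = 0.525911 + 0.454886 = 0.9808. C = 1 - H(p) = 1 - 0.9808 = 0.0192

0.0192 bits


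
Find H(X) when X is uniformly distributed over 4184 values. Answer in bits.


H = log2(n) = log2(4184) = 12.0307

12.0307 bits


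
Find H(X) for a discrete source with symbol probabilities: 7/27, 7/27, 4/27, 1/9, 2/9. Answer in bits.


H = -sum(p_i * log2(p_i)). Terms: -(7/27)*log2(7/27) = 0.504916; -(7/27)*log2(7/27) = 0.504916; -(4/27)*log2(4/27) = 0.408131; -(1/9)*log2(1/9) = 0.352214; -(2/9)*log2(2/9) = 0.482206. H = 0.504916 + 0.504916 + 0.408131 + 0.352214 + 0.482206 = 2.2524

2.2524 bits


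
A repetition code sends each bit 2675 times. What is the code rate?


Rate = k/n = 1/2675

1/2675


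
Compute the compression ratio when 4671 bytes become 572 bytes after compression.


Ratio = original / compressed = 4671 / 572 = 8.1661

8.1661


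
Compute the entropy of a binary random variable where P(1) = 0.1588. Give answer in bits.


H = -p*log2(p) - (1-p)*log2(1-p). -0.1588*log2(0.1588) = 0.421569; -0.8412*log2(0.8412) = 0.209862. H = 0.421569 + 0.209862 = 0.6314

0.6314 bits


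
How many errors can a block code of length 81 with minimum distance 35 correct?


Correction capability = floor((d-1)/2) = floor((35-1)/2) = 17

17 errors


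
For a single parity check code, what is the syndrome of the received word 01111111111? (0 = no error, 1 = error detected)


Syndrome = XOR of all bits = 0 XOR 1 XOR 1 XOR 1 XOR 1 XOR 1 XOR 1 XOR 1 XOR 1 XOR 1 XOR 1 = 0

0


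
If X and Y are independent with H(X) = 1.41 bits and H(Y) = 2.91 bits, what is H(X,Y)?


For independent variables, H(X,Y) = H(X) + H(Y) = 1.41 + 2.91 = 4.32

4.32 bits


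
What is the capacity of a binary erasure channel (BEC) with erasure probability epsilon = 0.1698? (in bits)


C = 1 - epsilon = 1 - 0.1698 = 0.8302

0.8302 bits


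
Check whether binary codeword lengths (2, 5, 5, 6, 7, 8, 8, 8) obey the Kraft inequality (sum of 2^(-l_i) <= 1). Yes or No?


Kraft sum = sum(2^(-l_i)) = 0.3477, need <= 1. Result: satisfied (a binary prefix-free code with these lengths exists)

Yes


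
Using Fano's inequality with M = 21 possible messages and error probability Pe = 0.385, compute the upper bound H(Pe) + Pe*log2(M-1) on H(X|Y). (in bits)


H(Pe) = -Pe*log2(Pe) - (1-Pe)*log2(1-Pe) = -0.385*log2(0.385) - 0.615*log2(0.615) = 0.530172 + 0.431325 = 0.9615. Pe*log2(M-1) = 0.385*log2(20) = 1.663942. Bound = H(Pe) + Pe*log2(M-1) = 0.530172 + 0.431325 + 1.663942 = 2.6254

2.6254 bits


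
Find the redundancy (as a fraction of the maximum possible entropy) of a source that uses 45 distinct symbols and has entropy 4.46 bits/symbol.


H_max = log2(K) = log2(45) = 5.4919 bits/symbol. Redundancy = 1 - H/H_max = 1 - 4.46/5.4919 = 1 - 0.8121 = 0.1879

0.1879


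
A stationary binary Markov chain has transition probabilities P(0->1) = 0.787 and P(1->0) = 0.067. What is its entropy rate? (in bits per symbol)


Stationary distribution: pi_0 = p10/(p01+p10) = 0.0785, pi_1 = 0.9215. Entropy rate H' = pi_0*H(p01) + pi_1*H(p10) = 0.0785*0.7472 + 0.9215*0.3546 = 0.3854

0.3854 bits/symbol


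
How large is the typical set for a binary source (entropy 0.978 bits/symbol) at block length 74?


log2|A_typical| = nH = 74 * 0.978 = 72.372, so |A_typical| ~ 2^72.372 = 6.111e+21

6.111e+21


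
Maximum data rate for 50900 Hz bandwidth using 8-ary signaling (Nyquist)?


Rate = 2 * B * log2(M) = 2 * 50900 * 3.0 = 305400.0

305400.0 bps


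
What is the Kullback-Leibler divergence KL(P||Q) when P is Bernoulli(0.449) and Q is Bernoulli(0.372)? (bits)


KL = p*log2(p/q) + (1-p)*log2((1-p)/(1-q)) = 0.449*log2(0.449/0.372) + 0.551*log2(0.551/0.628) = 0.0179

0.0179 bits


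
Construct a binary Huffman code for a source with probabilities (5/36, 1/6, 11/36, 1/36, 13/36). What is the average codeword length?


Huffman construction (repeatedly merge the two least-probable nodes; each merge adds 1 bit to every symbol beneath it): 1/36 + 5/36 = 1/6; 1/6 + 1/6 = 1/3; 11/36 + 1/3 = 23/36; 13/36 + 23/36 = 1. Resulting codeword lengths (in the order the probabilities were given): (4, 3, 2, 4, 1). L_avg = sum(p_i * l_i) = 5/36*4 + 1/6*3 + 11/36*2 + 1/36*4 + 13/36*1 = 77/36 = 2.1389

2.1389 bits


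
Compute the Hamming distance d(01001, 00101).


Count differing positions: . ^ ^ . . = 2 differences

2


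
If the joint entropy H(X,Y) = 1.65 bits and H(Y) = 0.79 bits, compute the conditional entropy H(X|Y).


H(X|Y) = H(X,Y) - H(Y) = 1.65 - 0.79 = 0.86

0.86 bits


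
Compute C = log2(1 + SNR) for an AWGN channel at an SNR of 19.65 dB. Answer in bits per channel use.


SNR_linear = 10^(19.65/10) = 92.2571; C = log2(1 + SNR_linear) = log2(1 + 92.2571) = 6.5431

6.5431 bits/channel use


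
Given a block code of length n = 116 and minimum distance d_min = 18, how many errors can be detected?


Detection capability = d_min - 1 = 18 - 1 = 17

17 errors


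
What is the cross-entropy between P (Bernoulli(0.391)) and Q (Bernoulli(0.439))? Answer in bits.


H(P,Q) = -p*log2(q) - (1-p)*log2(1-q). -0.391*log2(0.439) = 0.464393; -0.609*log2(0.561) = 0.507862. H(P,Q) = 0.464393 + 0.507862 = 0.9723

0.9723 bits


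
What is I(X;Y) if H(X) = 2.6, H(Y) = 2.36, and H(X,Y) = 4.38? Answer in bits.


I(X;Y) = H(X) + H(Y) - H(X,Y) = 2.6 + 2.36 - 4.38 = 0.58

0.58 bits


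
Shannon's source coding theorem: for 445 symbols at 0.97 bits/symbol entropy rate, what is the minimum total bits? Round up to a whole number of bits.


Minimum bits >= n * H = 445 * 0.97 = 431.65, rounded up to a whole number of bits = 432

432 bits


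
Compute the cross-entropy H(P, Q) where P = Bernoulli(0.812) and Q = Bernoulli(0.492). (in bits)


H(P,Q) = -p*log2(q) - (1-p)*log2(1-q). -0.812*log2(0.492) = 0.830895; -0.188*log2(0.508) = 0.183695. H(P,Q) = 0.830895 + 0.183695 = 1.0146

1.0146 bits


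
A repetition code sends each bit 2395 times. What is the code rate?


Rate = k/n = 1/2395

1/2395


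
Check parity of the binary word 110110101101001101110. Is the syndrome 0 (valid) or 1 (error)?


Syndrome = XOR of all bits = 1 XOR 1 XOR 0 XOR 1 XOR 1 XOR 0 XOR 1 XOR 0 XOR 1 XOR 1 XOR 0 XOR 1 XOR 0 XOR 0 XOR 1 XOR 1 XOR 0 XOR 1 XOR 1 XOR 1 XOR 0 = 1

1


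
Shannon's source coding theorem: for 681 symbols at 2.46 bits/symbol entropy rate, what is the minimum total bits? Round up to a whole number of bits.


Minimum bits >= n * H = 681 * 2.46 = 1675.26, rounded up to a whole number of bits = 1676

1676 bits


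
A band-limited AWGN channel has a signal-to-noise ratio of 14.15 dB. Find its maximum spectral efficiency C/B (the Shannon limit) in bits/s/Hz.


SNR_linear = 10^(14.15/10) = 26.0016; C/B = log2(1 + SNR_linear) = log2(1 + 26.0016) = 4.755

4.755 bits/s/Hz


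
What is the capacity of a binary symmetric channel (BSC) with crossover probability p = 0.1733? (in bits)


H(p) = -p*log2(p) - (1-p)*log2(1-p) = -0.1733*log2(0.1733) - 0.8267*log2(0.8267) = 0.438216 + 0.226982 = 0.6652. C = 1 - H(p) = 1 - 0.6652 = 0.3348

0.3348 bits


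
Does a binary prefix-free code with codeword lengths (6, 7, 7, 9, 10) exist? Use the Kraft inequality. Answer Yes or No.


Kraft sum = sum(2^(-l_i)) = 0.0342, need <= 1. Result: satisfied (a binary prefix-free code with these lengths exists)

Yes


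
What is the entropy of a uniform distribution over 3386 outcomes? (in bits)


H = log2(n) = log2(3386) = 11.7254

11.7254 bits


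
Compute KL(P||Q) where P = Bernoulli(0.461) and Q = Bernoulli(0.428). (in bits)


KL = p*log2(p/q) + (1-p)*log2((1-p)/(1-q)) = 0.461*log2(0.461/0.428) + 0.539*log2(0.539/0.572) = 0.0032

0.0032 bits


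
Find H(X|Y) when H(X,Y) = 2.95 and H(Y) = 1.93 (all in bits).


H(X|Y) = H(X,Y) - H(Y) = 2.95 - 1.93 = 1.02

1.02 bits


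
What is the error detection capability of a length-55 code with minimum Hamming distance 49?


Detection capability = d_min - 1 = 49 - 1 = 48

48 errors


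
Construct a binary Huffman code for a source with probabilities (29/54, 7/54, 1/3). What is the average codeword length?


Huffman construction (repeatedly merge the two least-probable nodes; each merge adds 1 bit to every symbol beneath it): 7/54 + 1/3 = 25/54; 25/54 + 29/54 = 1. Resulting codeword lengths (in the order the probabilities were given): (1, 2, 2). L_avg = sum(p_i * l_i) = 29/54*1 + 7/54*2 + 1/3*2 = 79/54 = 1.463

1.463 bits


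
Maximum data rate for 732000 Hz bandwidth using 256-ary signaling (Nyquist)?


Rate = 2 * B * log2(M) = 2 * 732000 * 8.0 = 11712000.0

11712000.0 bps


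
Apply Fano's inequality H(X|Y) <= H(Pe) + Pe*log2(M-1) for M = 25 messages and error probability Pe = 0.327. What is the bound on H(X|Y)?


H(Pe) = -Pe*log2(Pe) - (1-Pe)*log2(1-Pe) = -0.327*log2(0.327) - 0.673*log2(0.673) = 0.527332 + 0.384499 = 0.9118. Pe*log2(M-1) = 0.327*log2(24) = 1.499283. Bound = H(Pe) + Pe*log2(M-1) = 0.527332 + 0.384499 + 1.499283 = 2.4111

2.4111 bits


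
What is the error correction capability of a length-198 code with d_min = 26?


Correction capability = floor((d-1)/2) = floor((26-1)/2) = 12

12 errors


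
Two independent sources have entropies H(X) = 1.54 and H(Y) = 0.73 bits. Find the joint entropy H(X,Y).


For independent variables, H(X,Y) = H(X) + H(Y) = 1.54 + 0.73 = 2.27

2.27 bits


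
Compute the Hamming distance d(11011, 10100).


Count differing positions: . ^ ^ ^ ^ = 4 differences

4


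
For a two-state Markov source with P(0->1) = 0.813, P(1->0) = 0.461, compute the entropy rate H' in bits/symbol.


Stationary distribution: pi_0 = p10/(p01+p10) = 0.3619, pi_1 = 0.6381. Entropy rate H' = pi_0*H(p01) + pi_1*H(p10) = 0.3619*0.6952 + 0.6381*0.9956 = 0.8869

0.8869 bits/symbol


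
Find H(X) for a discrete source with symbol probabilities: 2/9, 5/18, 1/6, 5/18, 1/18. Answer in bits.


H = -sum(p_i * log2(p_i)). Terms: -(2/9)*log2(2/9) = 0.482206; -(5/18)*log2(5/18) = 0.513332; -(1/6)*log2(1/6) = 0.430827; -(5/18)*log2(5/18) = 0.513332; -(1/18)*log2(1/18) = 0.231663. H = 0.482206 + 0.513332 + 0.430827 + 0.513332 + 0.231663 = 2.1714

2.1714 bits


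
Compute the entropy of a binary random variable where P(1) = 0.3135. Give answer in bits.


H = -p*log2(p) - (1-p)*log2(1-p). -0.3135*log2(0.3135) = 0.524631; -0.6865*log2(0.6865) = 0.372542. H = 0.524631 + 0.372542 = 0.8972

0.8972 bits


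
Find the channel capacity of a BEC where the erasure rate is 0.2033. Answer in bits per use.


C = 1 - epsilon = 1 - 0.2033 = 0.7967

0.7967 bits


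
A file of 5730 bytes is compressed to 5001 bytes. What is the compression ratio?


Ratio = original / compressed = 5730 / 5001 = 1.1458

1.1458


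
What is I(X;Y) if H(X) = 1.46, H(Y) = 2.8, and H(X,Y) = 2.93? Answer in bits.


I(X;Y) = H(X) + H(Y) - H(X,Y) = 1.46 + 2.8 - 2.93 = 1.33

1.33 bits


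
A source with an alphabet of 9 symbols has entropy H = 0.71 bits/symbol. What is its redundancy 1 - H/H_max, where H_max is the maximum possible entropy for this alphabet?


H_max = log2(K) = log2(9) = 3.1699 bits/symbol. Redundancy = 1 - H/H_max = 1 - 0.71/3.1699 = 1 - 0.224 = 0.776

0.776


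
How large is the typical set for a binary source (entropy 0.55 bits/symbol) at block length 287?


log2|A_typical| = nH = 287 * 0.55 = 157.85, so |A_typical| ~ 2^157.85 = 3.293e+47

3.293e+47


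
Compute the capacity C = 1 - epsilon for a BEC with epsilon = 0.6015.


C = 1 - epsilon = 1 - 0.6015 = 0.3985

0.3985 bits


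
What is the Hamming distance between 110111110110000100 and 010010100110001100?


Count differing positions: ^ . . ^ . ^ . ^ . . . . . . ^ . . . = 5 differences

5


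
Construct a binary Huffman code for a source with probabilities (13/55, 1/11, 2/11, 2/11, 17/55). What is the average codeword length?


Huffman construction (repeatedly merge the two least-probable nodes; each merge adds 1 bit to every symbol beneath it): 1/11 + 2/11 = 3/11; 2/11 + 13/55 = 23/55; 3/11 + 17/55 = 32/55; 23/55 + 32/55 = 1. Resulting codeword lengths (in the order the probabilities were given): (2, 3, 3, 2, 2). L_avg = sum(p_i * l_i) = 13/55*2 + 1/11*3 + 2/11*3 + 2/11*2 + 17/55*2 = 25/11 = 2.2727

2.2727 bits


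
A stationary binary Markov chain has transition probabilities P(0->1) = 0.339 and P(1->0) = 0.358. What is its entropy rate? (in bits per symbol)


Stationary distribution: pi_0 = p10/(p01+p10) = 0.5136, pi_1 = 0.4864. Entropy rate H' = pi_0*H(p01) + pi_1*H(p10) = 0.5136*0.9239 + 0.4864*0.941 = 0.9322

0.9322 bits/symbol


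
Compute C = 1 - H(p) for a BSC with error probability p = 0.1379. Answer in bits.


H(p) = -p*log2(p) - (1-p)*log2(1-p) = -0.1379*log2(0.1379) - 0.8621*log2(0.8621) = 0.394160 + 0.184552 = 0.5787. C = 1 - H(p) = 1 - 0.5787 = 0.4213

0.4213 bits


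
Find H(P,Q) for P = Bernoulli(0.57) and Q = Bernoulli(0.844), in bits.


H(P,Q) = -p*log2(q) - (1-p)*log2(1-q). -0.57*log2(0.844) = 0.139471; -0.43*log2(0.156) = 1.152564. H(P,Q) = 0.139471 + 1.152564 = 1.292

1.292 bits


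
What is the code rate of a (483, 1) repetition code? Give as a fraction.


Rate = k/n = 1/483

1/483


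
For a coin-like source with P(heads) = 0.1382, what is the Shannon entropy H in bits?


H = -p*log2(p) - (1-p)*log2(1-p). -0.1382*log2(0.1382) = 0.394585; -0.8618*log2(0.8618) = 0.184921. H = 0.394585 + 0.184921 = 0.5795

0.5795 bits


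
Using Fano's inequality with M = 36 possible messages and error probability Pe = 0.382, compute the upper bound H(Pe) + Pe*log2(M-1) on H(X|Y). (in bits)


H(Pe) = -Pe*log2(Pe) - (1-Pe)*log2(1-Pe) = -0.382*log2(0.382) - 0.618*log2(0.618) = 0.530352 + 0.429091 = 0.9594. Pe*log2(M-1) = 0.382*log2(35) = 1.959386. Bound = H(Pe) + Pe*log2(M-1) = 0.530352 + 0.429091 + 1.959386 = 2.9188

2.9188 bits


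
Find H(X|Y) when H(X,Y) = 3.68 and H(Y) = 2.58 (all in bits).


H(X|Y) = H(X,Y) - H(Y) = 3.68 - 2.58 = 1.1

1.1 bits


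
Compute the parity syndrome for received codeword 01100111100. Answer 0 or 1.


Syndrome = XOR of all bits = 0 XOR 1 XOR 1 XOR 0 XOR 0 XOR 1 XOR 1 XOR 1 XOR 1 XOR 0 XOR 0 = 0

0


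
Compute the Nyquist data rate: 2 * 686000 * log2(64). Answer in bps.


Rate = 2 * B * log2(M) = 2 * 686000 * 6.0 = 8232000.0

8232000.0 bps


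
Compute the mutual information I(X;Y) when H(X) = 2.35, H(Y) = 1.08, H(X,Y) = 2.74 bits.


I(X;Y) = H(X) + H(Y) - H(X,Y) = 2.35 + 1.08 - 2.74 = 0.69

0.69 bits


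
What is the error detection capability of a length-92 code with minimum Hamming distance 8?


Detection capability = d_min - 1 = 8 - 1 = 7

7 errors


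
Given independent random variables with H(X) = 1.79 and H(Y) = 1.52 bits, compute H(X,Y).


For independent variables, H(X,Y) = H(X) + H(Y) = 1.79 + 1.52 = 3.31

3.31 bits


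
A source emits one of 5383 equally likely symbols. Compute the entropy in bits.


H = log2(n) = log2(5383) = 12.3942

12.3942 bits


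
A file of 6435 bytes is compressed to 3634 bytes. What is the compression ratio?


Ratio = original / compressed = 6435 / 3634 = 1.7708

1.7708


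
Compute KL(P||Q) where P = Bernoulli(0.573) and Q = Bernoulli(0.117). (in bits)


KL = p*log2(p/q) + (1-p)*log2((1-p)/(1-q)) = 0.573*log2(0.573/0.117) + 0.427*log2(0.427/0.883) = 0.8658

0.8658 bits


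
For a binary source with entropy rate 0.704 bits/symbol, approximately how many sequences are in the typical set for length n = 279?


log2|A_typical| = nH = 279 * 0.704 = 196.416, so |A_typical| ~ 2^196.416 = 1.340e+59

1.340e+59


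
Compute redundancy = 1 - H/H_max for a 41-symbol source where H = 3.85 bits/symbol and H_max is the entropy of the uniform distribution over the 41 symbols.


H_max = log2(K) = log2(41) = 5.3576 bits/symbol. Redundancy = 1 - H/H_max = 1 - 3.85/5.3576 = 1 - 0.7186 = 0.2814

0.2814


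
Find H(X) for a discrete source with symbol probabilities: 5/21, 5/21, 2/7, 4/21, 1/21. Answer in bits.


H = -sum(p_i * log2(p_i)). Terms: -(5/21)*log2(5/21) = 0.492950; -(5/21)*log2(5/21) = 0.492950; -(2/7)*log2(2/7) = 0.516387; -(4/21)*log2(4/21) = 0.455680; -(1/21)*log2(1/21) = 0.209158. H = 0.492950 + 0.492950 + 0.516387 + 0.455680 + 0.209158 = 2.1671

2.1671 bits


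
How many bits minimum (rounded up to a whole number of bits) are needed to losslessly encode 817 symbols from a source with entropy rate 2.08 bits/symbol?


Minimum bits >= n * H = 817 * 2.08 = 1699.36, rounded up to a whole number of bits = 1700

1700 bits


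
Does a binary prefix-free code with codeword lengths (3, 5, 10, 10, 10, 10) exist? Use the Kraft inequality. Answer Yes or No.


Kraft sum = sum(2^(-l_i)) = 0.1602, need <= 1. Result: satisfied (a binary prefix-free code with these lengths exists)

Yes


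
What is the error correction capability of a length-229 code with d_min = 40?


Correction capability = floor((d-1)/2) = floor((40-1)/2) = 19

19 errors


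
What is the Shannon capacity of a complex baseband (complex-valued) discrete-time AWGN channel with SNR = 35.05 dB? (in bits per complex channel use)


SNR_linear = 10^(35.05/10) = 3198.8951; C = log2(1 + SNR_linear) = log2(1 + 3198.8951) = 11.6438

11.6438 bits/channel use


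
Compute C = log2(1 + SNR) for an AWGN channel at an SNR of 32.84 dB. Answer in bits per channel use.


SNR_linear = 10^(32.84/10) = 1923.0917; C = log2(1 + SNR_linear) = log2(1 + 1923.0917) = 10.91

10.91 bits/channel use


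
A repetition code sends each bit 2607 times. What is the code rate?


Rate = k/n = 1/2607

1/2607


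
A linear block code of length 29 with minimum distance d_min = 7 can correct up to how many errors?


Correction capability = floor((d-1)/2) = floor((7-1)/2) = 3

3 errors


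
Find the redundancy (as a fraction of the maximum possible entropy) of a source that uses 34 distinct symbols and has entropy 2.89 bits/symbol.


H_max = log2(K) = log2(34) = 5.0875 bits/symbol. Redundancy = 1 - H/H_max = 1 - 2.89/5.0875 = 1 - 0.5681 = 0.4319

0.4319


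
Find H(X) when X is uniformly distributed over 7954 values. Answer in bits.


H = log2(n) = log2(7954) = 12.9575

12.9575 bits


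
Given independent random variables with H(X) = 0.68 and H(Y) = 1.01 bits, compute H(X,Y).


For independent variables, H(X,Y) = H(X) + H(Y) = 0.68 + 1.01 = 1.69

1.69 bits


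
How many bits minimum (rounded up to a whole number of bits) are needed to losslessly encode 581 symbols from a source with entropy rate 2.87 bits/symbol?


Minimum bits >= n * H = 581 * 2.87 = 1667.47, rounded up to a whole number of bits = 1668

1668 bits


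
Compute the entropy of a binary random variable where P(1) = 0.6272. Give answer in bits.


H = -p*log2(p) - (1-p)*log2(1-p). -0.6272*log2(0.6272) = 0.422107; -0.3728*log2(0.3728) = 0.530691. H = 0.422107 + 0.530691 = 0.9528

0.9528 bits


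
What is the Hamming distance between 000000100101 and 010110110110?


Count differing positions: . ^ . ^ ^ . . ^ . . ^ ^ = 6 differences

6


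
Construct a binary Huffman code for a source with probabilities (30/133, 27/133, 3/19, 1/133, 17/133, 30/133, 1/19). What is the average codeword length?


Huffman construction (repeatedly merge the two least-probable nodes; each merge adds 1 bit to every symbol beneath it): 1/133 + 1/19 = 8/133; 8/133 + 17/133 = 25/133; 3/19 + 25/133 = 46/133; 27/133 + 30/133 = 3/7; 30/133 + 46/133 = 4/7; 3/7 + 4/7 = 1. Resulting codeword lengths (in the order the probabilities were given): (2, 2, 3, 5, 4, 2, 5). L_avg = sum(p_i * l_i) = 30/133*2 + 27/133*2 + 3/19*3 + 1/133*5 + 17/133*4 + 30/133*2 + 1/19*5 = 345/133 = 2.594

2.594 bits


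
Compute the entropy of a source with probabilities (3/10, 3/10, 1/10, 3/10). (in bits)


H = -sum(p_i * log2(p_i)). Terms: -(3/10)*log2(3/10) = 0.521090; -(3/10)*log2(3/10) = 0.521090; -(1/10)*log2(1/10) = 0.332193; -(3/10)*log2(3/10) = 0.521090. H = 0.521090 + 0.521090 + 0.332193 + 0.521090 = 1.8955

1.8955 bits


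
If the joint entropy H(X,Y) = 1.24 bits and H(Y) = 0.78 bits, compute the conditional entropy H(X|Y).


H(X|Y) = H(X,Y) - H(Y) = 1.24 - 0.78 = 0.46

0.46 bits


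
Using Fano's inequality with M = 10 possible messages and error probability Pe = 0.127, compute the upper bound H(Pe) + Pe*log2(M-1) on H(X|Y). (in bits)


H(Pe) = -Pe*log2(Pe) - (1-Pe)*log2(1-Pe) = -0.127*log2(0.127) - 0.873*log2(0.873) = 0.378092 + 0.171061 = 0.5492. Pe*log2(M-1) = 0.127*log2(9) = 0.402580. Bound = H(Pe) + Pe*log2(M-1) = 0.378092 + 0.171061 + 0.402580 = 0.9517

0.9517 bits


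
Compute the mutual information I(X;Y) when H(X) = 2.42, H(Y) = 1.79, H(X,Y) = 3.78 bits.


I(X;Y) = H(X) + H(Y) - H(X,Y) = 2.42 + 1.79 - 3.78 = 0.43

0.43 bits


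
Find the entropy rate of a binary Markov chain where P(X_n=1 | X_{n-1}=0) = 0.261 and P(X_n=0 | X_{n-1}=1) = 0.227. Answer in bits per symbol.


Stationary distribution: pi_0 = p10/(p01+p10) = 0.4652, pi_1 = 0.5348. Entropy rate H' = pi_0*H(p01) + pi_1*H(p10) = 0.4652*0.8283 + 0.5348*0.7727 = 0.7986

0.7986 bits/symbol


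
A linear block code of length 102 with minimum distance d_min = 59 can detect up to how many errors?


Detection capability = d_min - 1 = 59 - 1 = 58

58 errors


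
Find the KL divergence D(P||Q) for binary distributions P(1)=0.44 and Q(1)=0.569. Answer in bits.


KL = p*log2(p/q) + (1-p)*log2((1-p)/(1-q)) = 0.44*log2(0.44/0.569) + 0.56*log2(0.56/0.431) = 0.0483

0.0483 bits


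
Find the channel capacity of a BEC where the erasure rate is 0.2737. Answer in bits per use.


C = 1 - epsilon = 1 - 0.2737 = 0.7263

0.7263 bits


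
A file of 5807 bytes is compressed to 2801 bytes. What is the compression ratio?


Ratio = original / compressed = 5807 / 2801 = 2.0732

2.0732


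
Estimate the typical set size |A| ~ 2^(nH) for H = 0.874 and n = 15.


log2|A_typical| = nH = 15 * 0.874 = 13.11, so |A_typical| ~ 2^13.11 = 8.841e+03

8.841e+03


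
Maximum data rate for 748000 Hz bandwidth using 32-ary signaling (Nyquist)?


Rate = 2 * B * log2(M) = 2 * 748000 * 5.0 = 7480000.0

7480000.0 bps


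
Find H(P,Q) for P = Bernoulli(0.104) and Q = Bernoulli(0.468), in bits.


H(P,Q) = -p*log2(q) - (1-p)*log2(1-q). -0.104*log2(0.468) = 0.113924; -0.896*log2(0.532) = 0.815810. H(P,Q) = 0.113924 + 0.815810 = 0.9297

0.9297 bits


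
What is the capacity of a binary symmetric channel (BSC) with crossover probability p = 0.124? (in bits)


H(p) = -p*log2(p) - (1-p)*log2(1-p) = -0.124*log2(0.124) - 0.876*log2(0.876) = 0.373437 + 0.167314 = 0.5408. C = 1 - H(p) = 1 - 0.5408 = 0.4592

0.4592 bits


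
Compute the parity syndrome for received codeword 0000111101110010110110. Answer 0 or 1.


Syndrome = XOR of all bits = 0 XOR 0 XOR 0 XOR 0 XOR 1 XOR 1 XOR 1 XOR 1 XOR 0 XOR 1 XOR 1 XOR 1 XOR 0 XOR 0 XOR 1 XOR 0 XOR 1 XOR 1 XOR 0 XOR 1 XOR 1 XOR 0 = 0

0


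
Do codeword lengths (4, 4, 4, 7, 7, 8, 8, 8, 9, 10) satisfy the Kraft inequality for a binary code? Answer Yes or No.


Kraft sum = sum(2^(-l_i)) = 0.2178, need <= 1. Result: satisfied (a binary prefix-free code with these lengths exists)

Yes


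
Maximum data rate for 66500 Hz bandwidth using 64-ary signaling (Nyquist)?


Rate = 2 * B * log2(M) = 2 * 66500 * 6.0 = 798000.0

798000.0 bps


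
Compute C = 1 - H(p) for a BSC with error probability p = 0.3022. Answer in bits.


H(p) = -p*log2(p) - (1-p)*log2(1-p) = -0.3022*log2(0.3022) - 0.6978*log2(0.6978) = 0.521725 + 0.362238 = 0.884. C = 1 - H(p) = 1 - 0.884 = 0.116

0.116 bits


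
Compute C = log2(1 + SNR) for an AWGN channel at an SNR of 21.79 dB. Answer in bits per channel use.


SNR_linear = 10^(21.79/10) = 151.008; C = log2(1 + SNR_linear) = log2(1 + 151.008) = 7.248

7.248 bits/channel use


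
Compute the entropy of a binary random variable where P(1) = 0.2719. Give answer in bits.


H = -p*log2(p) - (1-p)*log2(1-p). -0.2719*log2(0.2719) = 0.510860; -0.7281*log2(0.7281) = 0.333318. H = 0.510860 + 0.333318 = 0.8442

0.8442 bits


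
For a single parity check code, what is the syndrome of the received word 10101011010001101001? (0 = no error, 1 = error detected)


Syndrome = XOR of all bits = 1 XOR 0 XOR 1 XOR 0 XOR 1 XOR 0 XOR 1 XOR 1 XOR 0 XOR 1 XOR 0 XOR 0 XOR 0 XOR 1 XOR 1 XOR 0 XOR 1 XOR 0 XOR 0 XOR 1 = 0

0


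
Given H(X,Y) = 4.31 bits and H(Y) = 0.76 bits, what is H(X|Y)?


H(X|Y) = H(X,Y) - H(Y) = 4.31 - 0.76 = 3.55

3.55 bits


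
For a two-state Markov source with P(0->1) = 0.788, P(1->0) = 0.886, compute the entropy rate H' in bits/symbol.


Stationary distribution: pi_0 = p10/(p01+p10) = 0.5293, pi_1 = 0.4707. Entropy rate H' = pi_0*H(p01) + pi_1*H(p10) = 0.5293*0.7453 + 0.4707*0.5119 = 0.6354

0.6354 bits/symbol


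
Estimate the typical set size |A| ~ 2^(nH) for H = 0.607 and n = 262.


log2|A_typical| = nH = 262 * 0.607 = 159.034, so |A_typical| ~ 2^159.034 = 7.482e+47

7.482e+47


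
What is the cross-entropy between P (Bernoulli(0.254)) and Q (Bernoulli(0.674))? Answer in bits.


H(P,Q) = -p*log2(q) - (1-p)*log2(1-q). -0.254*log2(0.674) = 0.144572; -0.746*log2(0.326) = 1.206324. H(P,Q) = 0.144572 + 1.206324 = 1.3509

1.3509 bits


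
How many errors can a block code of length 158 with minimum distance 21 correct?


Correction capability = floor((d-1)/2) = floor((21-1)/2) = 10

10 errors


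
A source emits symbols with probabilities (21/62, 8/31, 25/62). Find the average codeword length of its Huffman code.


Huffman construction (repeatedly merge the two least-probable nodes; each merge adds 1 bit to every symbol beneath it): 8/31 + 21/62 = 37/62; 25/62 + 37/62 = 1. Resulting codeword lengths (in the order the probabilities were given): (2, 2, 1). L_avg = sum(p_i * l_i) = 21/62*2 + 8/31*2 + 25/62*1 = 99/62 = 1.5968

1.5968 bits


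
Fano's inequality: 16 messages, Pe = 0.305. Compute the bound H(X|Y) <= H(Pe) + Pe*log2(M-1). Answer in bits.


H(Pe) = -Pe*log2(Pe) - (1-Pe)*log2(1-Pe) = -0.305*log2(0.305) - 0.695*log2(0.695) = 0.522501 + 0.364816 = 0.8873. Pe*log2(M-1) = 0.305*log2(15) = 1.191602. Bound = H(Pe) + Pe*log2(M-1) = 0.522501 + 0.364816 + 1.191602 = 2.0789

2.0789 bits


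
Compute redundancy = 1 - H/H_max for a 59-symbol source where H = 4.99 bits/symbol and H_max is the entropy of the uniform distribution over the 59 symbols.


H_max = log2(K) = log2(59) = 5.8826 bits/symbol. Redundancy = 1 - H/H_max = 1 - 4.99/5.8826 = 1 - 0.8483 = 0.1517

0.1517


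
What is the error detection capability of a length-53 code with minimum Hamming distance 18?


Detection capability = d_min - 1 = 18 - 1 = 17

17 errors


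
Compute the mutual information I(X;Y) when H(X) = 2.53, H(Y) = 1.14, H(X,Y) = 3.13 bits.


I(X;Y) = H(X) + H(Y) - H(X,Y) = 2.53 + 1.14 - 3.13 = 0.54

0.54 bits


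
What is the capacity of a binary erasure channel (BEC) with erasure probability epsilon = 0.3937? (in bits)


C = 1 - epsilon = 1 - 0.3937 = 0.6063

0.6063 bits


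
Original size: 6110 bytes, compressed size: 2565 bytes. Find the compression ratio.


Ratio = original / compressed = 6110 / 2565 = 2.3821

2.3821


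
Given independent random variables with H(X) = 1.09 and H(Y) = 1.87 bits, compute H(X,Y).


For independent variables, H(X,Y) = H(X) + H(Y) = 1.09 + 1.87 = 2.96

2.96 bits


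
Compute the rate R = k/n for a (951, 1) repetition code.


Rate = k/n = 1/951

1/951


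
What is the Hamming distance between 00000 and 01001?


Count differing positions: . ^ . . ^ = 2 differences

2


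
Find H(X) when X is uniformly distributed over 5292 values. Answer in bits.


H = log2(n) = log2(5292) = 12.3696

12.3696 bits


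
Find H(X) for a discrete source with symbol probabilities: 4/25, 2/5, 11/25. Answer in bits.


H = -sum(p_i * log2(p_i)). Terms: -(4/25)*log2(4/25) = 0.423017; -(2/5)*log2(2/5) = 0.528771; -(11/25)*log2(11/25) = 0.521147. H = 0.423017 + 0.528771 + 0.521147 = 1.4729

1.4729 bits


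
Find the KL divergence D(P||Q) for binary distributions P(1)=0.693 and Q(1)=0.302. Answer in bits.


KL = p*log2(p/q) + (1-p)*log2((1-p)/(1-q)) = 0.693*log2(0.693/0.302) + 0.307*log2(0.307/0.698) = 0.4666

0.4666 bits


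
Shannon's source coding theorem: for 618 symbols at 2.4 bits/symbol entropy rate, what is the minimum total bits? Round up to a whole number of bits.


Minimum bits >= n * H = 618 * 2.4 = 1483.2, rounded up to a whole number of bits = 1484

1484 bits


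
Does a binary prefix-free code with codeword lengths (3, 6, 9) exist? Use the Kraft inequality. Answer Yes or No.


Kraft sum = sum(2^(-l_i)) = 0.1426, need <= 1. Result: satisfied (a binary prefix-free code with these lengths exists)

Yes


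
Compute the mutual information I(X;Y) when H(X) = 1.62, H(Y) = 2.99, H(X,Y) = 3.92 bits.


I(X;Y) = H(X) + H(Y) - H(X,Y) = 1.62 + 2.99 - 3.92 = 0.69

0.69 bits


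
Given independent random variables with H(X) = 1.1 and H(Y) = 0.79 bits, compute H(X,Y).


For independent variables, H(X,Y) = H(X) + H(Y) = 1.1 + 0.79 = 1.89

1.89 bits


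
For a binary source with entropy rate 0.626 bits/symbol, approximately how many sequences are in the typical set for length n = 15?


log2|A_typical| = nH = 15 * 0.626 = 9.39, so |A_typical| ~ 2^9.39 = 6.709e+02

6.709e+02


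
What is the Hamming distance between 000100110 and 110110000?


Count differing positions: ^ ^ . . ^ . ^ ^ . = 5 differences

5


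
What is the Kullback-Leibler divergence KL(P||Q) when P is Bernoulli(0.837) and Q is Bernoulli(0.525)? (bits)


KL = p*log2(p/q) + (1-p)*log2((1-p)/(1-q)) = 0.837*log2(0.837/0.525) + 0.163*log2(0.163/0.475) = 0.3117

0.3117 bits


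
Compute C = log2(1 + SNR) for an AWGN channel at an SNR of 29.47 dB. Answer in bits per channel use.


SNR_linear = 10^(29.47/10) = 885.1156; C = log2(1 + SNR_linear) = log2(1 + 885.1156) = 9.7914

9.7914 bits/channel use


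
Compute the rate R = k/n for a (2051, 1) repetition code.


Rate = k/n = 1/2051

1/2051


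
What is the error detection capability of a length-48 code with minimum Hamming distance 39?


Detection capability = d_min - 1 = 39 - 1 = 38

38 errors


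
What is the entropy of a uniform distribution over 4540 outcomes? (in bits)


H = log2(n) = log2(4540) = 12.1485

12.1485 bits


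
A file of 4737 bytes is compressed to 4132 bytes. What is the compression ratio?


Ratio = original / compressed = 4737 / 4132 = 1.1464

1.1464


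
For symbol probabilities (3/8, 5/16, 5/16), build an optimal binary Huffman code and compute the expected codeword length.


Huffman construction (repeatedly merge the two least-probable nodes; each merge adds 1 bit to every symbol beneath it): 5/16 + 5/16 = 5/8; 3/8 + 5/8 = 1. Resulting codeword lengths (in the order the probabilities were given): (1, 2, 2). L_avg = sum(p_i * l_i) = 3/8*1 + 5/16*2 + 5/16*2 = 13/8 = 1.625

1.625 bits


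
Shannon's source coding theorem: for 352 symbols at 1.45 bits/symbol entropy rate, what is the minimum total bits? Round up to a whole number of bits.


Minimum bits >= n * H = 352 * 1.45 = 510.4, rounded up to a whole number of bits = 511

511 bits


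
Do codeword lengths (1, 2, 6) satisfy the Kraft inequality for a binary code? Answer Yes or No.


Kraft sum = sum(2^(-l_i)) = 0.7656, need <= 1. Result: satisfied (a binary prefix-free code with these lengths exists)

Yes


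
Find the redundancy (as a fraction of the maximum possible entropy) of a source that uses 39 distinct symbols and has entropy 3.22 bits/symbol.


H_max = log2(K) = log2(39) = 5.2854 bits/symbol. Redundancy = 1 - H/H_max = 1 - 3.22/5.2854 = 1 - 0.6092 = 0.3908

0.3908


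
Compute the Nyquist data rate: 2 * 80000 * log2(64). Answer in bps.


Rate = 2 * B * log2(M) = 2 * 80000 * 6.0 = 960000.0

960000.0 bps


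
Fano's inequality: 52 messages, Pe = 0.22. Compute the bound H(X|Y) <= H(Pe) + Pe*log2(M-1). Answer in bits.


H(Pe) = -Pe*log2(Pe) - (1-Pe)*log2(1-Pe) = -0.22*log2(0.22) - 0.78*log2(0.78) = 0.480573 + 0.279594 = 0.7602. Pe*log2(M-1) = 0.22*log2(51) = 1.247934. Bound = H(Pe) + Pe*log2(M-1) = 0.480573 + 0.279594 + 1.247934 = 2.0081

2.0081 bits


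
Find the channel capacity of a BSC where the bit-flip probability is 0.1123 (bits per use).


H(p) = -p*log2(p) - (1-p)*log2(1-p) = -0.1123*log2(0.1123) - 0.8877*log2(0.8877) = 0.354258 + 0.152556 = 0.5068. C = 1 - H(p) = 1 - 0.5068 = 0.4932

0.4932 bits


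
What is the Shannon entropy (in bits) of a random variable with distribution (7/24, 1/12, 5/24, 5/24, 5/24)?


H = -sum(p_i * log2(p_i)). Terms: -(7/24)*log2(7/24) = 0.518469; -(1/12)*log2(1/12) = 0.298747; -(5/24)*log2(5/24) = 0.471466; -(5/24)*log2(5/24) = 0.471466; -(5/24)*log2(5/24) = 0.471466. H = 0.518469 + 0.298747 + 0.471466 + 0.471466 + 0.471466 = 2.2316

2.2316 bits


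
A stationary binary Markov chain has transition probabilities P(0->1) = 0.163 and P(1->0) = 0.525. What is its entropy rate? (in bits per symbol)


Stationary distribution: pi_0 = p10/(p01+p10) = 0.7631, pi_1 = 0.2369. Entropy rate H' = pi_0*H(p01) + pi_1*H(p10) = 0.7631*0.6414 + 0.2369*0.9982 = 0.726

0.726 bits/symbol


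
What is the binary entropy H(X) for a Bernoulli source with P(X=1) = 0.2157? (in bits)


H = -p*log2(p) - (1-p)*log2(1-p). -0.2157*log2(0.2157) = 0.477323; -0.7843*log2(0.7843) = 0.274915. H = 0.477323 + 0.274915 = 0.7522

0.7522 bits


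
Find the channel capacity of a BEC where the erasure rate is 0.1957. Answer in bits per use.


C = 1 - epsilon = 1 - 0.1957 = 0.8043

0.8043 bits


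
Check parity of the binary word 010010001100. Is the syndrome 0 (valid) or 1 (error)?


Syndrome = XOR of all bits = 0 XOR 1 XOR 0 XOR 0 XOR 1 XOR 0 XOR 0 XOR 0 XOR 1 XOR 1 XOR 0 XOR 0 = 0

0


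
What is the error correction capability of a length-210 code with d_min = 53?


Correction capability = floor((d-1)/2) = floor((53-1)/2) = 26

26 errors


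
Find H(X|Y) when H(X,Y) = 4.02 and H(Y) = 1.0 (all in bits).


H(X|Y) = H(X,Y) - H(Y) = 4.02 - 1.0 = 3.02

3.02 bits


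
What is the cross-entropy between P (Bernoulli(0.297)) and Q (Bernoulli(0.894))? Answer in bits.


H(P,Q) = -p*log2(q) - (1-p)*log2(1-q). -0.297*log2(0.894) = 0.048011; -0.703*log2(0.106) = 2.276218. H(P,Q) = 0.048011 + 2.276218 = 2.3242

2.3242 bits


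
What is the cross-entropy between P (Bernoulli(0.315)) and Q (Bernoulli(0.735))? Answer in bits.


H(P,Q) = -p*log2(q) - (1-p)*log2(1-q). -0.315*log2(0.735) = 0.139918; -0.685*log2(0.265) = 1.312416. H(P,Q) = 0.139918 + 1.312416 = 1.4523

1.4523 bits


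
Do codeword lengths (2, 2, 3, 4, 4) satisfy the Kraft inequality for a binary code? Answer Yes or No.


Kraft sum = sum(2^(-l_i)) = 0.75, need <= 1. Result: satisfied (a binary prefix-free code with these lengths exists)

Yes


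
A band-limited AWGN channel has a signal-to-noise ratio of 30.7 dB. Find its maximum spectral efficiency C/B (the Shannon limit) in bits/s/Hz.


SNR_linear = 10^(30.7/10) = 1174.8976; C/B = log2(1 + SNR_linear) = log2(1 + 1174.8976) = 10.1995

10.1995 bits/s/Hz


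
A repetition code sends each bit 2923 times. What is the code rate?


Rate = k/n = 1/2923

1/2923


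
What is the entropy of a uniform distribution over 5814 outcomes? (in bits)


H = log2(n) = log2(5814) = 12.5053

12.5053 bits


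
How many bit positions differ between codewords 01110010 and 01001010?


Count differing positions: . . ^ ^ ^ . . . = 3 differences

3


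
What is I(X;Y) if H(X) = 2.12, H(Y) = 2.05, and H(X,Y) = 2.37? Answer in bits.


I(X;Y) = H(X) + H(Y) - H(X,Y) = 2.12 + 2.05 - 2.37 = 1.8

1.8 bits


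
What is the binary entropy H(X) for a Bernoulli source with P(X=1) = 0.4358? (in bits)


H = -p*log2(p) - (1-p)*log2(1-p). -0.4358*log2(0.4358) = 0.522203; -0.5642*log2(0.5642) = 0.465872. H = 0.522203 + 0.465872 = 0.9881

0.9881 bits


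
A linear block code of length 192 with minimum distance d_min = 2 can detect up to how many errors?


Detection capability = d_min - 1 = 2 - 1 = 1

1 errors


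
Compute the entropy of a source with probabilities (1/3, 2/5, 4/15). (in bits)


H = -sum(p_i * log2(p_i)). Terms: -(1/3)*log2(1/3) = 0.528321; -(2/5)*log2(2/5) = 0.528771; -(4/15)*log2(4/15) = 0.508504. H = 0.528321 + 0.528771 + 0.508504 = 1.5656

1.5656 bits
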